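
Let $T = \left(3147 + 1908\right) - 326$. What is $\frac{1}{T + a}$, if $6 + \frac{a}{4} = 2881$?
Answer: $\frac{1}{16229} \approx 6.1618 \cdot 10^{-5}$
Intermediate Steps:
$a = 11500$ ($a = -24 + 4 \cdot 2881 = -24 + 11524 = 11500$)
$T = 4729$ ($T = 5055 - 326 = 4729$)
$\frac{1}{T + a} = \frac{1}{4729 + 11500} = \frac{1}{16229}$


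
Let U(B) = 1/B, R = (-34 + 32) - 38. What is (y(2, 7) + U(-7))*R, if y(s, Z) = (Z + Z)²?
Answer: -54840/7 ≈ -7834.3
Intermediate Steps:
R = -40 (R = -2 - 38 = -40)
y(s, Z) = 4*Z² (y(s, Z) = (2*Z)² = 4*Z²)
U(B) = 1/B
(y(2, 7) + U(-7))*R = (4*7² + 1/(-7))*(-40) = (4*49 - ⅐)*(-40) = (196 - ⅐)*(-40) = (1371/7)*(-40) = -54840/7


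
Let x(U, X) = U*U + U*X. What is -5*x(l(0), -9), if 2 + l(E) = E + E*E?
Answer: -110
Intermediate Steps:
l(E) = -2 + E + E² (l(E) = -2 + (E + E*E) = -2 + (E + E²) = -2 + E + E²)
x(U, X) = U² + U*X
-5*x(l(0), -9) = -5*(-2 + 0 + 0²)*((-2 + 0 + 0²) - 9) = -5*(-2 + 0 + 0)*((-2 + 0 + 0) - 9) = -(-10)*(-2 - 9) = -(-10)*(-11) = -5*22 = -110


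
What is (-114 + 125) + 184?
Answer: 195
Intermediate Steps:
(-114 + 125) + 184 = 11 + 184 = 195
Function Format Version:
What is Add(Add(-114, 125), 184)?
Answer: 195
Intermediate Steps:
Add(Add(-114, 125), 184) = Add(11, 184) = 195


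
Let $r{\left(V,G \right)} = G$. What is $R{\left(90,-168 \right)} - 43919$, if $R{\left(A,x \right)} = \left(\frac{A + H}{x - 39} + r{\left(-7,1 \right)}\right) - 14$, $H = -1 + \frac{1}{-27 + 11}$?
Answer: $- \frac{145504207}{3312} \approx -43932.0$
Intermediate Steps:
$H = - \frac{17}{16}$ ($H = -1 + \frac{1}{-16} = -1 - \frac{1}{16} = - \frac{17}{16} \approx -1.0625$)
$R{\left(A,x \right)} = -13 + \frac{- \frac{17}{16} + A}{-39 + x}$ ($R{\left(A,x \right)} = \left(\frac{A - \frac{17}{16}}{x - 39} + 1\right) - 14 = \left(\frac{- \frac{17}{16} + A}{-39 + x} + 1\right) - 14 = \left(1 + \frac{- \frac{17}{16} + A}{-39 + x}\right) - 14 = -13 + \frac{- \frac{17}{16} + A}{-39 + x}$)
$R{\left(90,-168 \right)} - 43919 = \frac{\frac{8095}{16} + 90 - -2184}{-39 - 168} - 43919 = \frac{\frac{8095}{16} + 90 + 2184}{-207} - 43919 = \left(- \frac{1}{207}\right) \frac{44479}{16} - 43919 = - \frac{44479}{3312} - 43919 = - \frac{145504207}{3312}$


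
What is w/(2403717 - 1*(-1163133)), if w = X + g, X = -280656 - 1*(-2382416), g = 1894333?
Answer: 1332031/1188950 ≈ 1.1203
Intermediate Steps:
X = 2101760 (X = -280656 + 2382416 = 2101760)
w = 3996093 (w = 2101760 + 1894333 = 3996093)
w/(2403717 - 1*(-1163133)) = 3996093/(2403717 - 1*(-1163133)) = 3996093/(2403717 + 1163133) = 3996093/3566850 = 3996093*(1/3566850) = 1332031/1188950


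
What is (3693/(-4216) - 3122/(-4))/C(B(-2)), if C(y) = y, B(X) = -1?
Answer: -3286895/4216 ≈ -779.62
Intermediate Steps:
(3693/(-4216) - 3122/(-4))/C(B(-2)) = (3693/(-4216) - 3122/(-4))/(-1) = (3693*(-1/4216) - 3122*(-1/4))*(-1) = (-3693/4216 + 1561/2)*(-1) = (3286895/4216)*(-1) = -3286895/4216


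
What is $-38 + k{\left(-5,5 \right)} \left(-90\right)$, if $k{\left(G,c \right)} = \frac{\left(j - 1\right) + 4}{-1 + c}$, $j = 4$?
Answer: $- \frac{391}{2} \approx -195.5$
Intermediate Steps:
$k{\left(G,c \right)} = \frac{7}{-1 + c}$ ($k{\left(G,c \right)} = \frac{\left(4 - 1\right) + 4}{-1 + c} = \frac{3 + 4}{-1 + c} = \frac{7}{-1 + c}$)
$-38 + k{\left(-5,5 \right)} \left(-90\right) = -38 + \frac{7}{-1 + 5} \left(-90\right) = -38 + \frac{7}{4} \left(-90\right) = -38 - \frac{315}{2} = - \frac{391}{2}$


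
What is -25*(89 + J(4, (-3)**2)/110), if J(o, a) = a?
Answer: -48995/22 ≈ -2227.0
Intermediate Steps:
-25*(89 + J(4, (-3)**2)/110) = -25*(89 + (-3)**2/110) = -25*(89 + 9*(1/110)) = -25*(89 + 9/110) = -25*9799/110 = -48995/22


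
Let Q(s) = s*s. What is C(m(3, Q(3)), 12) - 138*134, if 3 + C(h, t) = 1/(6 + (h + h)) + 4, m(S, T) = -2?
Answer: -36981/2 ≈ -18491.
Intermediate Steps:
Q(s) = s**2
C(h, t) = 1 + 1/(6 + 2*h) (C(h, t) = -3 + (1/(6 + (h + h)) + 4) = -3 + (1/(6 + 2*h) + 4) = -3 + (4 + 1/(6 + 2*h)) = 1 + 1/(6 + 2*h))
C(m(3, Q(3)), 12) - 138*134 = (7/2 - 2)/(3 - 2) - 138*134 = (3/2)/1 - 18492 = 1*(3/2) - 18492 = 3/2 - 18492 = -36981/2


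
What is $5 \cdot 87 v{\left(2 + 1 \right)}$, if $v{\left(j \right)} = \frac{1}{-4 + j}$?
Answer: $-435$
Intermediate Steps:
$5 \cdot 87 v{\left(2 + 1 \right)} = \frac{5 \cdot 87}{-4 + \left(2 + 1\right)} = \frac{435}{-4 + 3} = \frac{435}{-1} = 435 \left(-1\right) = -435$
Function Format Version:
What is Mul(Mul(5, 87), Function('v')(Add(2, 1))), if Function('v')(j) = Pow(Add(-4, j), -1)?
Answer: -435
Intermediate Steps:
Mul(Mul(5, 87), Function('v')(Add(2, 1))) = Mul(Mul(5, 87), Pow(Add(-4, Add(2, 1)), -1)) = Mul(435, Pow(Add(-4, 3), -1)) = Mul(435, Pow(-1, -1)) = Mul(435, -1) = -435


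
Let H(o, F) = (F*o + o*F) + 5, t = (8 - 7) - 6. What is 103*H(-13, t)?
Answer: 13905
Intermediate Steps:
t = -5 (t = 1 - 6 = -5)
H(o, F) = 5 + 2*F*o (H(o, F) = (F*o + F*o) + 5 = 2*F*o + 5 = 5 + 2*F*o)
103*H(-13, t) = 103*(5 + 2*(-5)*(-13)) = 103*(5 + 130) = 103*135 = 13905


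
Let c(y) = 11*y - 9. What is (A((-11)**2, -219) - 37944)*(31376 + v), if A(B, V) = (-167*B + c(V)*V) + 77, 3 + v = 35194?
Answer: 31384210356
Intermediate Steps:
v = 35191 (v = -3 + 35194 = 35191)
c(y) = -9 + 11*y
A(B, V) = 77 - 167*B + V*(-9 + 11*V) (A(B, V) = (-167*B + (-9 + 11*V)*V) + 77 = (-167*B + V*(-9 + 11*V)) + 77 = 77 - 167*B + V*(-9 + 11*V))
(A((-11)**2, -219) - 37944)*(31376 + v) = ((77 - 167*(-11)**2 - 219*(-9 + 11*(-219))) - 37944)*(31376 + 35191) = ((77 - 167*121 - 219*(-9 - 2409)) - 37944)*66567 = ((77 - 20207 - 219*(-2418)) - 37944)*66567 = ((77 - 20207 + 529542) - 37944)*66567 = (509412 - 37944)*66567 = 471468*66567 = 31384210356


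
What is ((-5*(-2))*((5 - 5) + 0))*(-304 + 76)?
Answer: 0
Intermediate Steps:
((-5*(-2))*((5 - 5) + 0))*(-304 + 76) = (10*(0 + 0))*(-228) = (10*0)*(-228) = 0*(-228) = 0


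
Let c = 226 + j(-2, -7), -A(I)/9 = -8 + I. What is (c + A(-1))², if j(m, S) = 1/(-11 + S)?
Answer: 30525625/324 ≈ 94215.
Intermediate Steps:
A(I) = 72 - 9*I (A(I) = -9*(-8 + I) = 72 - 9*I)
c = 4067/18 (c = 226 + 1/(-11 - 7) = 226 + 1/(-18) = 226 - 1/18 = 4067/18 ≈ 225.94)
(c + A(-1))² = (4067/18 + (72 - 9*(-1)))² = (4067/18 + (72 + 9))² = (4067/18 + 81)² = (5525/18)² = 30525625/324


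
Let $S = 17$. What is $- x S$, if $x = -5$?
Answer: $85$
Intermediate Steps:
$- x S = \left(-1\right) \left(-5\right) 17 = 5 \cdot 17 = 85$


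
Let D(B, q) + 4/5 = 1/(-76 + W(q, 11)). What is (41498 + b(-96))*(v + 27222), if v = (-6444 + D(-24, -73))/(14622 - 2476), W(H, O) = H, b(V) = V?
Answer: 5099087202886859/4524385 ≈ 1.1270e+9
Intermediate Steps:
D(B, q) = -⅘ + 1/(-76 + q)
v = -4801381/9048770 (v = (-6444 + (309 - 4*(-73))/(5*(-76 - 73)))/(14622 - 2476) = (-6444 + (⅕)*(309 + 292)/(-149))/12146 = (-6444 + (⅕)*(-1/149)*601)*(1/12146) = (-6444 - 601/745)*(1/12146) = -4801381/745*1/12146 = -4801381/9048770 ≈ -0.53061)
(41498 + b(-96))*(v + 27222) = (41498 - 96)*(-4801381/9048770 + 27222) = 41402*(246320815559/9048770) = 5099087202886859/4524385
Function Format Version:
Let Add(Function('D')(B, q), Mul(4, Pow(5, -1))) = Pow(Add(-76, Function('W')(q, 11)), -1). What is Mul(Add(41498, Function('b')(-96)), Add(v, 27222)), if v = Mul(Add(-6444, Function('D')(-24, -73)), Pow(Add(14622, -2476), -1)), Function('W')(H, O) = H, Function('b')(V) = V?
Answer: Rational(5099087202886859, 4524385) ≈ 1.1270e+9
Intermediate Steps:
Function('D')(B, q) = Add(Rational(-4, 5), Pow(Add(-76, q), -1))
v = Rational(-4801381, 9048770) (v = Mul(Add(-6444, Mul(Rational(1, 5), Pow(Add(-76, -73), -1), Add(309, Mul(-4, -73)))), Pow(Add(14622, -2476), -1)) = Mul(Add(-6444, Mul(Rational(1, 5), Pow(-149, -1), Add(309, 292))), Pow(12146, -1)) = Mul(Add(-6444, Mul(Rational(1, 5), Rational(-1, 149), 601)), Rational(1, 12146)) = Mul(Add(-6444, Rational(-601, 745)), Rational(1, 12146)) = Mul(Rational(-4801381, 745), Rational(1, 12146)) = Rational(-4801381, 9048770) ≈ -0.53061)
Mul(Add(41498, Function('b')(-96)), Add(v, 27222)) = Mul(Add(41498, -96), Add(Rational(-4801381, 9048770), 27222)) = Mul(41402, Rational(246320815559, 9048770)) = Rational(5099087202886859, 4524385)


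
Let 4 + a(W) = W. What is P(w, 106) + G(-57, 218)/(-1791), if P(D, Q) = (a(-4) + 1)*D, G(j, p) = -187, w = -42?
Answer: 526741/1791 ≈ 294.10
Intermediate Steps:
a(W) = -4 + W
P(D, Q) = -7*D (P(D, Q) = ((-4 - 4) + 1)*D = (-8 + 1)*D = -7*D)
P(w, 106) + G(-57, 218)/(-1791) = -7*(-42) - 187/(-1791) = 294 - 187*(-1/1791) = 294 + 187/1791 = 526741/1791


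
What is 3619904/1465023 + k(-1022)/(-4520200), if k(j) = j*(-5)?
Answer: 1635520379327/662219696460 ≈ 2.4698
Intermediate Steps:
k(j) = -5*j
3619904/1465023 + k(-1022)/(-4520200) = 3619904/1465023 - 5*(-1022)/(-4520200) = 3619904*(1/1465023) + 5110*(-1/4520200) = 3619904/1465023 - 511/452020 = 1635520379327/662219696460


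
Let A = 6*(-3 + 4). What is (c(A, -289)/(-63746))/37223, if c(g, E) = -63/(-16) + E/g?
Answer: 2123/113895233184 ≈ 1.8640e-8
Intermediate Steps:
A = 6 (A = 6*1 = 6)
c(g, E) = 63/16 + E/g (c(g, E) = -63*(-1/16) + E/g = 63/16 + E/g)
(c(A, -289)/(-63746))/37223 = ((63/16 - 289/6)/(-63746))/37223 = ((63/16 - 289*⅙)*(-1/63746))*(1/37223) = ((63/16 - 289/6)*(-1/63746))*(1/37223) = -2123/48*(-1/63746)*(1/37223) = (2123/3059808)*(1/37223) = 2123/113895233184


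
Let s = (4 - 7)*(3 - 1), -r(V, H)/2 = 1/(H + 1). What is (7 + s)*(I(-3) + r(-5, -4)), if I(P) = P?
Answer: -7/3 ≈ -2.3333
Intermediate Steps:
r(V, H) = -2/(1 + H) (r(V, H) = -2/(H + 1) = -2/(1 + H))
s = -6 (s = -3*2 = -6)
(7 + s)*(I(-3) + r(-5, -4)) = (7 - 6)*(-3 - 2/(1 - 4)) = 1*(-3 - 2/(-3)) = 1*(-3 - 2*(-⅓)) = 1*(-3 + ⅔) = 1*(-7/3) = -7/3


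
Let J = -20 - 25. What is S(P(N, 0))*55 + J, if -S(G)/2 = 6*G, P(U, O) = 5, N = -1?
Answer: -3345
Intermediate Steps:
S(G) = -12*G
J = -45
S(P(N, 0))*55 + J = -12*5*55 - 45 = -60*55 - 45 = -3300 - 45 = -3345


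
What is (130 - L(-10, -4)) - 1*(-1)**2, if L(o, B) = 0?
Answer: 129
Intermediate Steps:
(130 - L(-10, -4)) - 1*(-1)**2 = (130 - 1*0) - 1*(-1)**2 = (130 + 0) - 1*1 = 130 - 1 = 129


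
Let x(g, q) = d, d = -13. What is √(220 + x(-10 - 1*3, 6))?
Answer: 3*√23 ≈ 14.387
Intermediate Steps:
x(g, q) = -13
√(220 + x(-10 - 1*3, 6)) = √(220 - 13) = √207 = 3*√23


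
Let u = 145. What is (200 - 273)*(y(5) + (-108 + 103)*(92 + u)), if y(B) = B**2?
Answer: 84680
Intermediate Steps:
(200 - 273)*(y(5) + (-108 + 103)*(92 + u)) = (200 - 273)*(5**2 + (-108 + 103)*(92 + 145)) = -73*(25 - 5*237) = -73*(25 - 1185) = -73*(-1160) = 84680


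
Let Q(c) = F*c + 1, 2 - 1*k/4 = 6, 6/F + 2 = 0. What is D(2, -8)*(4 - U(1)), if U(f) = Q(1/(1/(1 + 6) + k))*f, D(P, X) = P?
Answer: 208/37 ≈ 5.6216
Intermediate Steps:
F = -3 (F = 6/(-2 + 0) = 6/(-2) = 6*(-1/2) = -3)
k = -16 (k = 8 - 4*6 = 8 - 24 = -16)
Q(c) = 1 - 3*c (Q(c) = -3*c + 1 = 1 - 3*c)
U(f) = 44*f/37 (U(f) = (1 - 3/(1/(1 + 6) - 16))*f = (1 - 3/(1/7 - 16))*f = (1 - 3/(-111/7))*f = (1 - 3*(-7/111))*f = (1 + 7/37)*f = 44*f/37)
D(2, -8)*(4 - U(1)) = 2*(4 - 44/37) = 2*(104/37) = 208/37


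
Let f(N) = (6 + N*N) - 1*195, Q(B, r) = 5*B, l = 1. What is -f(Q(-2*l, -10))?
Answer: 89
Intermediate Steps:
f(N) = -189 + N² (f(N) = (6 + N²) - 195 = -189 + N²)
-f(Q(-2*l, -10)) = -(-189 + (5*(-2*1))²) = -(-189 + (5*(-2))²) = -(-189 + (-10)²) = -(-189 + 100) = -1*(-89) = 89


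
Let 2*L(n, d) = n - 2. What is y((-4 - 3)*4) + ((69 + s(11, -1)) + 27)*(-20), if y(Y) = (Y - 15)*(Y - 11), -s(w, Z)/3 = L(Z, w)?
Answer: -333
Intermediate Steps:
L(n, d) = -1 + n/2 (L(n, d) = (n - 2)/2 = (-2 + n)/2 = -1 + n/2)
s(w, Z) = 3 - 3*Z/2 (s(w, Z) = -3*(-1 + Z/2) = 3 - 3*Z/2)
y(Y) = (-15 + Y)*(-11 + Y)
y((-4 - 3)*4) + ((69 + s(11, -1)) + 27)*(-20) = (165 + ((-4 - 3)*4)² - 26*(-4 - 3)*4) + ((69 + (3 - 3/2*(-1))) + 27)*(-20) = (165 + (-7*4)² - (-182)*4) + ((69 + (3 + 3/2)) + 27)*(-20) = (165 + (-28)² - 26*(-28)) + ((69 + 9/2) + 27)*(-20) = (165 + 784 + 728) + (147/2 + 27)*(-20) = 1677 + (201/2)*(-20) = 1677 - 2010 = -333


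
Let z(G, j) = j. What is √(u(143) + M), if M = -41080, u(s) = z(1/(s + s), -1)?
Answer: I*√41081 ≈ 202.68*I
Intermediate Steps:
u(s) = -1
√(u(143) + M) = √(-1 - 41080) = √(-41081) = I*√41081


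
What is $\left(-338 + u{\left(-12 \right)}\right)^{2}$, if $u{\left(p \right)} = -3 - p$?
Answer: $108241$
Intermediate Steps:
$\left(-338 + u{\left(-12 \right)}\right)^{2} = \left(-338 - -9\right)^{2} = \left(-338 + \left(-3 + 12\right)\right)^{2} = \left(-338 + 9\right)^{2} = \left(-329\right)^{2} = 108241$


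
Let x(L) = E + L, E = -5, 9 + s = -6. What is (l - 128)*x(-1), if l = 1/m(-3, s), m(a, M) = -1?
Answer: 774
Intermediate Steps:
s = -15 (s = -9 - 6 = -15)
x(L) = -5 + L
l = -1 (l = 1/(-1) = -1)
(l - 128)*x(-1) = (-1 - 128)*(-5 - 1) = -129*(-6) = 774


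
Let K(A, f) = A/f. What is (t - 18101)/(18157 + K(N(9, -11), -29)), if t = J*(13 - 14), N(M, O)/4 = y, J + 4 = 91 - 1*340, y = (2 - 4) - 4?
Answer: -517592/526577 ≈ -0.98294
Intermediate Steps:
y = -6 (y = -2 - 4 = -6)
J = -253 (J = -4 + (91 - 1*340) = -4 + (91 - 340) = -4 - 249 = -253)
N(M, O) = -24 (N(M, O) = 4*(-6) = -24)
t = 253 (t = -253*(13 - 14) = -253*(-1) = 253)
(t - 18101)/(18157 + K(N(9, -11), -29)) = (253 - 18101)/(18157 - 24/(-29)) = -17848/(18157 - 24*(-1/29)) = -17848/(18157 + 24/29) = -17848/526577/29 = -17848*29/526577 = -517592/526577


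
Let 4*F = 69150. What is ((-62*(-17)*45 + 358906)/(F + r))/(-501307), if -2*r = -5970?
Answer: -812672/20325492315 ≈ -3.9983e-5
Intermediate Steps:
r = 2985 (r = -½*(-5970) = 2985)
F = 34575/2 (F = (¼)*69150 = 34575/2 ≈ 17288.)
((-62*(-17)*45 + 358906)/(F + r))/(-501307) = ((-62*(-17)*45 + 358906)/(34575/2 + 2985))/(-501307) = ((1054*45 + 358906)/(40545/2))*(-1/501307) = ((47430 + 358906)*(2/40545))*(-1/501307) = (406336*(2/40545))*(-1/501307) = (812672/40545)*(-1/501307) = -812672/20325492315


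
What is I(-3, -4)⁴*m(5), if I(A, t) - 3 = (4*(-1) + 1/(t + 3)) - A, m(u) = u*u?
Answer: 25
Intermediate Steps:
m(u) = u²
I(A, t) = -1 + 1/(3 + t) - A (I(A, t) = 3 + ((4*(-1) + 1/(t + 3)) - A) = 3 + ((-4 + 1/(3 + t)) - A) = 3 + (-4 + 1/(3 + t) - A) = -1 + 1/(3 + t) - A)
I(-3, -4)⁴*m(5) = ((-2 - 1*(-4) - 3*(-3) - 1*(-3)*(-4))/(3 - 4))⁴*5² = ((-2 + 4 + 9 - 12)/(-1))⁴*25 = (-1*(-1))⁴*25 = 1⁴*25 = 1*25 = 25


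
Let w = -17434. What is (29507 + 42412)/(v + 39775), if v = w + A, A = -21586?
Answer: 71919/755 ≈ 95.257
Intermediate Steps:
v = -39020 (v = -17434 - 21586 = -39020)
(29507 + 42412)/(v + 39775) = (29507 + 42412)/(-39020 + 39775) = 71919/755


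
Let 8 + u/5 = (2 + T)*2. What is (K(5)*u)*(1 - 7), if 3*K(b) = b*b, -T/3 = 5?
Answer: 8500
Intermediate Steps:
T = -15 (T = -3*5 = -15)
K(b) = b²/3 (K(b) = (b*b)/3 = b²/3)
u = -170 (u = -40 + 5*((2 - 15)*2) = -40 + 5*(-13*2) = -40 + 5*(-26) = -40 - 130 = -170)
(K(5)*u)*(1 - 7) = (((⅓)*5²)*(-170))*(1 - 7) = (((⅓)*25)*(-170))*(-6) = ((25/3)*(-170))*(-6) = -4250/3*(-6) = 8500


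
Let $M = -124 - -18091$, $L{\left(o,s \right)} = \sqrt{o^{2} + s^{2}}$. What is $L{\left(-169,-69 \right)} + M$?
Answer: $17967 + \sqrt{33322} \approx 18150.0$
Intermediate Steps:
$M = 17967$ ($M = -124 + 18091 = 17967$)
$L{\left(-169,-69 \right)} + M = \sqrt{\left(-169\right)^{2} + \left(-69\right)^{2}} + 17967 = \sqrt{28561 + 4761} + 17967 = \sqrt{33322} + 17967 = 17967 + \sqrt{33322}$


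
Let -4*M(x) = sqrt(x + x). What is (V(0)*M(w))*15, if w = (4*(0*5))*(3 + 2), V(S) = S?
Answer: 0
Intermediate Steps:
w = 0 (w = (4*0)*5 = 0*5 = 0)
M(x) = -sqrt(2)*sqrt(x)/4 (M(x) = -sqrt(x + x)/4 = -sqrt(2)*sqrt(x)/4)
(V(0)*M(w))*15 = (0*(-sqrt(2)*sqrt(0)/4))*15 = (0*(-1/4*sqrt(2)*0))*15 = (0*0)*15 = 0*15 = 0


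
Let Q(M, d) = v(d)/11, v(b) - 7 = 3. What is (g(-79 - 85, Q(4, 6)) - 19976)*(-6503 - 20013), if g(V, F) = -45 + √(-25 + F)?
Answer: 530876836 - 26516*I*√2915/11 ≈ 5.3088e+8 - 1.3015e+5*I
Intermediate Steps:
v(b) = 10 (v(b) = 7 + 3 = 10)
Q(M, d) = 10/11
(g(-79 - 85, Q(4, 6)) - 19976)*(-6503 - 20013) = ((-45 + √(-25 + 10/11)) - 19976)*(-6503 - 20013) = ((-45 + √(-265/11)) - 19976)*(-26516) = ((-45 + I*√2915/11) - 19976)*(-26516) = (-20021 + I*√2915/11)*(-26516) = 530876836 - 26516*I*√2915/11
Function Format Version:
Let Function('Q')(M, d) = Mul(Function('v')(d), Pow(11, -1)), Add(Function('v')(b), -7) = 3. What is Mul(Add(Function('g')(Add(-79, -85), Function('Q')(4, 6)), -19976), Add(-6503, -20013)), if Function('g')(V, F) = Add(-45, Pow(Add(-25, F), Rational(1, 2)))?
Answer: Add(530876836, Mul(Rational(-26516, 11), I, Pow(2915, Rational(1, 2)))) ≈ Add(5.3088e+8, Mul(-1.3015e+5, I))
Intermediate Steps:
Function('v')(b) = 10 (Function('v')(b) = Add(7, 3) = 10)
Function('Q')(M, d) = Rational(10, 11) (Function('Q')(M, d) = Mul(10, Pow(11, -1)) = Mul(10, Rational(1, 11)) = Rational(10, 11))
Mul(Add(Function('g')(Add(-79, -85), Function('Q')(4, 6)), -19976), Add(-6503, -20013)) = Mul(Add(Add(-45, Pow(Add(-25, Rational(10, 11)), Rational(1, 2))), -19976), Add(-6503, -20013)) = Mul(Add(Add(-45, Pow(Rational(-265, 11), Rational(1, 2))), -19976), -26516) = Mul(Add(Add(-45, Mul(Rational(1, 11), I, Pow(2915, Rational(1, 2)))), -19976), -26516) = Mul(Add(-20021, Mul(Rational(1, 11), I, Pow(2915, Rational(1, 2)))), -26516) = Add(530876836, Mul(Rational(-26516, 11), I, Pow(2915, Rational(1, 2))))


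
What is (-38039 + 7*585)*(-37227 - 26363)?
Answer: 2158498960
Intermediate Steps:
(-38039 + 7*585)*(-37227 - 26363) = (-38039 + 4095)*(-63590) = -33944*(-63590) = 2158498960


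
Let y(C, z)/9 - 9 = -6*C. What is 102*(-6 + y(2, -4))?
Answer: -3366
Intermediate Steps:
y(C, z) = 81 - 54*C (y(C, z) = 81 + 9*(-6*C) = 81 - 54*C)
102*(-6 + y(2, -4)) = 102*(-6 + (81 - 54*2)) = 102*(-6 + (81 - 108)) = 102*(-6 - 27) = 102*(-33) = -3366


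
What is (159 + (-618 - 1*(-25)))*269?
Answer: -116746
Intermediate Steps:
(159 + (-618 - 1*(-25)))*269 = (159 + (-618 + 25))*269 = (159 - 593)*269 = -434*269 = -116746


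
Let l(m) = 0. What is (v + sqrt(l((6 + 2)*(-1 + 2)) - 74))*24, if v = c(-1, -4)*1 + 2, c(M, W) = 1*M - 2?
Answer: -24 + 24*I*sqrt(74) ≈ -24.0 + 206.46*I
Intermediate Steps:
c(M, W) = -2 + M (c(M, W) = M - 2 = -2 + M)
v = -1 (v = (-2 - 1)*1 + 2 = -3*1 + 2 = -3 + 2 = -1)
(v + sqrt(l((6 + 2)*(-1 + 2)) - 74))*24 = (-1 + sqrt(0 - 74))*24 = (-1 + sqrt(-74))*24 = (-1 + I*sqrt(74))*24 = -24 + 24*I*sqrt(74)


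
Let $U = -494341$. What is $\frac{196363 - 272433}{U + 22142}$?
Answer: $\frac{76070}{472199} \approx 0.1611$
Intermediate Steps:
$\frac{196363 - 272433}{U + 22142} = \frac{196363 - 272433}{-494341 + 22142} = - \frac{76070}{-472199} = \left(-76070\right) \left(- \frac{1}{472199}\right) = \frac{76070}{472199}$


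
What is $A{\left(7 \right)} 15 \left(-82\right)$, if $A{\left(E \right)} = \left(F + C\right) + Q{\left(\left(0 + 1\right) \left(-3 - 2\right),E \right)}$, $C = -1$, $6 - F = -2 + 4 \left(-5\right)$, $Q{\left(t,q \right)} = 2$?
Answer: $-35670$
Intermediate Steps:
$F = 28$ ($F = 6 - \left(-2 + 4 \left(-5\right)\right) = 6 - \left(-2 - 20\right) = 6 - -22 = 6 + 22 = 28$)
$A{\left(E \right)} = 29$ ($A{\left(E \right)} = \left(28 - 1\right) + 2 = 27 + 2 = 29$)
$A{\left(7 \right)} 15 \left(-82\right) = 29 \cdot 15 \left(-82\right) = 435 \left(-82\right) = -35670$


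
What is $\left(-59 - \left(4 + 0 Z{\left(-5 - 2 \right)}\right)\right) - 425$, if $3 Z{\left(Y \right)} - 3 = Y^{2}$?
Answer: $-488$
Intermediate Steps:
$Z{\left(Y \right)} = 1 + \frac{Y^{2}}{3}$
$\left(-59 - \left(4 + 0 Z{\left(-5 - 2 \right)}\right)\right) - 425 = \left(-59 - \left(4 + 0 \left(1 + \frac{\left(-5 - 2\right)^{2}}{3}\right)\right)\right) - 425 = \left(-59 - \left(4 + 0 \left(1 + \frac{\left(-7\right)^{2}}{3}\right)\right)\right) - 425 = \left(-59 - \left(4 + 0 \left(1 + \frac{1}{3} \cdot 49\right)\right)\right) - 425 = \left(-59 - \left(4 + 0 \left(1 + \frac{49}{3}\right)\right)\right) - 425 = \left(-59 + \left(-4 + 0 \cdot \frac{52}{3}\right)\right) - 425 = \left(-59 + \left(-4 + 0\right)\right) - 425 = \left(-59 - 4\right) - 425 = -63 - 425 = -488$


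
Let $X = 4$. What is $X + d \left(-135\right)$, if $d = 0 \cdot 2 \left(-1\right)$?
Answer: $4$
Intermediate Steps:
$d = 0$ ($d = 0 \left(-1\right) = 0$)
$X + d \left(-135\right) = 4 + 0 \left(-135\right) = 4 + 0 = 4$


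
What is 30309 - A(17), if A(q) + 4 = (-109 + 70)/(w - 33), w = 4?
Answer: 879038/29 ≈ 30312.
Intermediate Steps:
A(q) = -77/29 (A(q) = -4 + (-109 + 70)/(4 - 33) = -4 - 39/(-29) = -4 - 39*(-1/29) = -4 + 39/29 = -77/29)
30309 - A(17) = 30309 - 1*(-77/29) = 30309 + 77/29 = 879038/29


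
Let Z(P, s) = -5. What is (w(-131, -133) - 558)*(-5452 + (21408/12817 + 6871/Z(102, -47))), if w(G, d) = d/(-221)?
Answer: 10774991629719/2832557 ≈ 3.8040e+6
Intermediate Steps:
w(G, d) = -d/221 (w(G, d) = d*(-1/221) = -d/221)
(w(-131, -133) - 558)*(-5452 + (21408/12817 + 6871/Z(102, -47))) = (-1/221*(-133) - 558)*(-5452 + (21408/12817 + 6871/(-5))) = (133/221 - 558)*(-5452 + (21408*(1/12817) + 6871*(-1/5))) = -123185*(-5452 + (21408/12817 - 6871/5))/221 = -123185*(-5452 - 87958567/64085)/221 = -123185/221*(-437349987/64085) = 10774991629719/2832557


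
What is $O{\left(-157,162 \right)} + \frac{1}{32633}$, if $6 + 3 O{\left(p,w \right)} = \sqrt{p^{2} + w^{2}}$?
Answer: $- \frac{65265}{32633} + \frac{\sqrt{50893}}{3} \approx 73.198$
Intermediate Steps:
$O{\left(p,w \right)} = -2 + \frac{\sqrt{p^{2} + w^{2}}}{3}$
$O{\left(-157,162 \right)} + \frac{1}{32633} = \left(-2 + \frac{\sqrt{\left(-157\right)^{2} + 162^{2}}}{3}\right) + \frac{1}{32633} = \left(-2 + \frac{\sqrt{24649 + 26244}}{3}\right) + \frac{1}{32633} = \left(-2 + \frac{\sqrt{50893}}{3}\right) + \frac{1}{32633} = - \frac{65265}{32633} + \frac{\sqrt{50893}}{3}$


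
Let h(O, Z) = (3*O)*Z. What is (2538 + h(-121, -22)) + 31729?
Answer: 42253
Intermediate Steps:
h(O, Z) = 3*O*Z
(2538 + h(-121, -22)) + 31729 = (2538 + 3*(-121)*(-22)) + 31729 = (2538 + 7986) + 31729 = 10524 + 31729 = 42253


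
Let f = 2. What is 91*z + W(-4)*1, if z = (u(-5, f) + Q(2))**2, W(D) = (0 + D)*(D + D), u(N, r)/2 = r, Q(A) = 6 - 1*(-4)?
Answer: 17868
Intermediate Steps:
Q(A) = 10 (Q(A) = 6 + 4 = 10)
u(N, r) = 2*r
W(D) = 2*D**2 (W(D) = D*(2*D) = 2*D**2)
z = 196 (z = (2*2 + 10)**2 = (4 + 10)**2 = 14**2 = 196)
91*z + W(-4)*1 = 91*196 + (2*(-4)**2)*1 = 17836 + (2*16)*1 = 17836 + 32*1 = 17836 + 32 = 17868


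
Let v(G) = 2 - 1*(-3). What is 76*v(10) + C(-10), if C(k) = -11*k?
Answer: 490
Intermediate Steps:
v(G) = 5 (v(G) = 2 + 3 = 5)
76*v(10) + C(-10) = 76*5 - 11*(-10) = 380 + 110 = 490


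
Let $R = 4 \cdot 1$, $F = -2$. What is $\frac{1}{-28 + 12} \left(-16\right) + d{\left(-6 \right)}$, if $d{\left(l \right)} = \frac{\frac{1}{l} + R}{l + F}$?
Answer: $\frac{25}{48} \approx 0.52083$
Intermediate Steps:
$R = 4$
$d{\left(l \right)} = \frac{4 + \frac{1}{l}}{-2 + l}$ ($d{\left(l \right)} = \frac{\frac{1}{l} + 4}{l - 2} = \frac{4 + \frac{1}{l}}{-2 + l}$)
$\frac{1}{-28 + 12} \left(-16\right) + d{\left(-6 \right)} = \frac{1}{-28 + 12} \left(-16\right) + \frac{1 + 4 \left(-6\right)}{\left(-6\right) \left(-2 - 6\right)} = \frac{1}{-16} \left(-16\right) - \frac{1 - 24}{6 \left(-8\right)} = \left(- \frac{1}{16}\right) \left(-16\right) - \left(- \frac{1}{48}\right) \left(-23\right) = 1 - \frac{23}{48} = \frac{25}{48}$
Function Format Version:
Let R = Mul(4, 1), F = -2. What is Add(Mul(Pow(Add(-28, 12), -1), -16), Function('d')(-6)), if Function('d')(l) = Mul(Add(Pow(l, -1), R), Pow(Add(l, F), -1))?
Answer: Rational(25, 48) ≈ 0.52083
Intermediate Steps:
R = 4
Function('d')(l) = Mul(Pow(Add(-2, l), -1), Add(4, Pow(l, -1))) (Function('d')(l) = Mul(Add(Pow(l, -1), 4), Pow(Add(l, -2), -1)) = Mul(Add(4, Pow(l, -1)), Pow(Add(-2, l), -1)) = Mul(Pow(Add(-2, l), -1), Add(4, Pow(l, -1))))
Add(Mul(Pow(Add(-28, 12), -1), -16), Function('d')(-6)) = Add(Mul(Pow(Add(-28, 12), -1), -16), Mul(Pow(-6, -1), Pow(Add(-2, -6), -1), Add(1, Mul(4, -6)))) = Add(Mul(Pow(-16, -1), -16), Mul(Rational(-1, 6), Pow(-8, -1), Add(1, -24))) = Add(Mul(Rational(-1, 16), -16), Mul(Rational(-1, 6), Rational(-1, 8), -23)) = Add(1, Rational(-23, 48)) = Rational(25, 48)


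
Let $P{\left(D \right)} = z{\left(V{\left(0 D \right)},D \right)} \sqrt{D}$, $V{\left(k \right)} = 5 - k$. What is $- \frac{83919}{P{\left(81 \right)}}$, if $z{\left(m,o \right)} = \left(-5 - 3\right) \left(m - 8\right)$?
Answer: $- \frac{27973}{72} \approx -388.51$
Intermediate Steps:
$z{\left(m,o \right)} = 64 - 8 m$ ($z{\left(m,o \right)} = - 8 \left(-8 + m\right) = 64 - 8 m$)
$P{\left(D \right)} = 24 \sqrt{D}$ ($P{\left(D \right)} = \left(64 - 8 \left(5 - 0 D\right)\right) \sqrt{D} = \left(64 - 8 \left(5 - 0\right)\right) \sqrt{D} = \left(64 - 8 \left(5 + 0\right)\right) \sqrt{D} = \left(64 - 40\right) \sqrt{D} = 24 \sqrt{D}$)
$- \frac{83919}{P{\left(81 \right)}} = - \frac{83919}{24 \sqrt{81}} = - \frac{83919}{24 \cdot 9} = - \frac{83919}{216} = \left(-83919\right) \frac{1}{216} = - \frac{27973}{72}$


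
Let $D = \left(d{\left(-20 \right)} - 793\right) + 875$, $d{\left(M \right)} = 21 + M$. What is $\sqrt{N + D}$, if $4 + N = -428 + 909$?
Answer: $4 \sqrt{35} \approx 23.664$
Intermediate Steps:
$D = 83$ ($D = \left(\left(21 - 20\right) - 793\right) + 875 = \left(1 - 793\right) + 875 = -792 + 875 = 83$)
$N = 477$ ($N = -4 + \left(-428 + 909\right) = -4 + 481 = 477$)
$\sqrt{N + D} = \sqrt{477 + 83} = \sqrt{560} = 4 \sqrt{35}$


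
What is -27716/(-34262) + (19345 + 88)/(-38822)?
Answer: 205088553/665059682 ≈ 0.30838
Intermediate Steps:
-27716/(-34262) + (19345 + 88)/(-38822) = -27716*(-1/34262) + 19433*(-1/38822) = 13858/17131 - 19433/38822 = 205088553/665059682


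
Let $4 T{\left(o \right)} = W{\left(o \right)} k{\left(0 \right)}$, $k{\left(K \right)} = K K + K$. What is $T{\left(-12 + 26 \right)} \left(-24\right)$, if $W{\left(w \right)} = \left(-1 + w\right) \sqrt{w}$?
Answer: $0$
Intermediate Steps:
$k{\left(K \right)} = K + K^{2}$ ($k{\left(K \right)} = K^{2} + K = K + K^{2}$)
$W{\left(w \right)} = \sqrt{w} \left(-1 + w\right)$
$T{\left(o \right)} = 0$ ($T{\left(o \right)} = \frac{\sqrt{o} \left(-1 + o\right) 0 \left(1 + 0\right)}{4} = \frac{\sqrt{o} \left(-1 + o\right) 0 \cdot 1}{4} = \frac{\sqrt{o} \left(-1 + o\right) 0}{4} = \frac{1}{4} \cdot 0 = 0$)
$T{\left(-12 + 26 \right)} \left(-24\right) = 0 \left(-24\right) = 0$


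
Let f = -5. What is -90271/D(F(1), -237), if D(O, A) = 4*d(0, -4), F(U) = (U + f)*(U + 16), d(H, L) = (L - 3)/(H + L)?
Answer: -90271/7 ≈ -12896.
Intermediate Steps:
d(H, L) = (-3 + L)/(H + L)
F(U) = (-5 + U)*(16 + U) (F(U) = (U - 5)*(U + 16) = (-5 + U)*(16 + U))
D(O, A) = 7 (D(O, A) = 4*((-3 - 4)/(0 - 4)) = 4*(-7/(-4)) = 4*(-¼*(-7)) = 4*(7/4) = 7)
-90271/D(F(1), -237) = -90271/7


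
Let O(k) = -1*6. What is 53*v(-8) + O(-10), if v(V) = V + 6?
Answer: -112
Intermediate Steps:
O(k) = -6
v(V) = 6 + V
53*v(-8) + O(-10) = 53*(6 - 8) - 6 = 53*(-2) - 6 = -106 - 6 = -112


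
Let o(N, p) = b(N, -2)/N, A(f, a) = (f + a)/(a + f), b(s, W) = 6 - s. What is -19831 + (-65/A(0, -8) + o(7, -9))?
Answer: -139273/7 ≈ -19896.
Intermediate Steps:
A(f, a) = 1 (A(f, a) = (a + f)/(a + f) = 1)
o(N, p) = (6 - N)/N
-19831 + (-65/A(0, -8) + o(7, -9)) = -19831 + (-65/1 + (6 - 1*7)/7) = -19831 + (-65*1 + (6 - 7)/7) = -19831 + (-65 + (1/7)*(-1)) = -19831 + (-65 - 1/7) = -19831 - 456/7 = -139273/7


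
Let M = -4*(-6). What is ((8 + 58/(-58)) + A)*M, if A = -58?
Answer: -1224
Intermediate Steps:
M = 24
((8 + 58/(-58)) + A)*M = ((8 + 58/(-58)) - 58)*24 = ((8 + 58*(-1/58)) - 58)*24 = ((8 - 1) - 58)*24 = (7 - 58)*24 = -51*24 = -1224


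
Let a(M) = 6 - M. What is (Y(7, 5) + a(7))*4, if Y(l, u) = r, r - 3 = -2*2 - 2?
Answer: -16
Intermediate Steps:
r = -3 (r = 3 + (-2*2 - 2) = 3 + (-4 - 2) = 3 - 6 = -3)
Y(l, u) = -3
(Y(7, 5) + a(7))*4 = (-3 + (6 - 1*7))*4 = (-3 + (6 - 7))*4 = (-3 - 1)*4 = -4*4 = -16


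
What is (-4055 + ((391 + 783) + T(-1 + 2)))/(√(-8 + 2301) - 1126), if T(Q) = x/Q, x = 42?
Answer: 3196714/1265583 + 2839*√2293/1265583 ≈ 2.6333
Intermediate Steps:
T(Q) = 42/Q
(-4055 + ((391 + 783) + T(-1 + 2)))/(√(-8 + 2301) - 1126) = (-4055 + ((391 + 783) + 42/(-1 + 2)))/(√(-8 + 2301) - 1126) = (-4055 + (1174 + 42/1))/(√2293 - 1126) = (-4055 + (1174 + 42*1))/(-1126 + √2293) = (-4055 + (1174 + 42))/(-1126 + √2293) = (-4055 + 1216)/(-1126 + √2293) = -2839/(-1126 + √2293)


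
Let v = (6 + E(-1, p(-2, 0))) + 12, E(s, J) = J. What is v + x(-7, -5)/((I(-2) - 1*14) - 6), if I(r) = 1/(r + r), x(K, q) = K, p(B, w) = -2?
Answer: 1324/81 ≈ 16.346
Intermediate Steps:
I(r) = 1/(2*r)
v = 16 (v = (6 - 2) + 12 = 4 + 12 = 16)
v + x(-7, -5)/((I(-2) - 1*14) - 6) = 16 - 7/(((½)/(-2) - 1*14) - 6) = 16 - 7/(((½)*(-½) - 14) - 6) = 16 - 7/((-¼ - 14) - 6) = 16 - 7/(-57/4 - 6) = 16 - 7/(-81/4) = 16 - 4/81*(-7) = 16 + 28/81 = 1324/81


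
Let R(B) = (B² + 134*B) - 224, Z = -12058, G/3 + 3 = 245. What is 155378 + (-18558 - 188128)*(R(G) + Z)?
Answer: -126507798130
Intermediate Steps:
G = 726 (G = -9 + 3*245 = -9 + 735 = 726)
R(B) = -224 + B² + 134*B
155378 + (-18558 - 188128)*(R(G) + Z) = 155378 + (-18558 - 188128)*((-224 + 726² + 134*726) - 12058) = 155378 - 206686*((-224 + 527076 + 97284) - 12058) = 155378 - 206686*(624136 - 12058) = 155378 - 206686*612078 = 155378 - 126507953508 = -126507798130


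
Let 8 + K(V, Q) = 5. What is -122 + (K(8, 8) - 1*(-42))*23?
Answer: 775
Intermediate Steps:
K(V, Q) = -3 (K(V, Q) = -8 + 5 = -3)
-122 + (K(8, 8) - 1*(-42))*23 = -122 + (-3 - 1*(-42))*23 = -122 + (-3 + 42)*23 = -122 + 39*23 = -122 + 897 = 775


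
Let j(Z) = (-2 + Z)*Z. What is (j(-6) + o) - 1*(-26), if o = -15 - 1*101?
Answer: -42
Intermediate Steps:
o = -116 (o = -15 - 101 = -116)
j(Z) = Z*(-2 + Z)
(j(-6) + o) - 1*(-26) = (-6*(-2 - 6) - 116) - 1*(-26) = (-6*(-8) - 116) + 26 = (48 - 116) + 26 = -68 + 26 = -42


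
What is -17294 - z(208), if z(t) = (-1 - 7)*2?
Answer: -17278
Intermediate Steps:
z(t) = -16 (z(t) = -8*2 = -16)
-17294 - z(208) = -17294 - 1*(-16) = -17294 + 16 = -17278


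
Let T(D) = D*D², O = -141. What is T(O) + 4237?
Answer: -2798984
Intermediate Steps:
T(D) = D³
T(O) + 4237 = (-141)³ + 4237 = -2803221 + 4237 = -2798984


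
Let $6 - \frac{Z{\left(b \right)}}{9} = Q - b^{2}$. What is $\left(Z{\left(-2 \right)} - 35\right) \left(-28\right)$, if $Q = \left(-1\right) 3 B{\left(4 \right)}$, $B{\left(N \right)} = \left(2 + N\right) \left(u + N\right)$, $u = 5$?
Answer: $-42364$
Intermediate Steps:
$B{\left(N \right)} = \left(2 + N\right) \left(5 + N\right)$
$Q = -162$ ($Q = \left(-1\right) 3 \left(10 + 4^{2} + 7 \cdot 4\right) = - 3 \left(10 + 16 + 28\right) = \left(-3\right) 54 = -162$)
$Z{\left(b \right)} = 1512 + 9 b^{2}$ ($Z{\left(b \right)} = 54 - 9 \left(-162 - b^{2}\right) = 54 + \left(1458 + 9 b^{2}\right) = 1512 + 9 b^{2}$)
$\left(Z{\left(-2 \right)} - 35\right) \left(-28\right) = \left(\left(1512 + 9 \left(-2\right)^{2}\right) - 35\right) \left(-28\right) = \left(\left(1512 + 9 \cdot 4\right) - 35\right) \left(-28\right) = \left(\left(1512 + 36\right) - 35\right) \left(-28\right) = \left(1548 - 35\right) \left(-28\right) = 1513 \left(-28\right) = -42364$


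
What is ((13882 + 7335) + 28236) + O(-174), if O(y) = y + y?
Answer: 49105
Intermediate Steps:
O(y) = 2*y
((13882 + 7335) + 28236) + O(-174) = ((13882 + 7335) + 28236) + 2*(-174) = (21217 + 28236) - 348 = 49453 - 348 = 49105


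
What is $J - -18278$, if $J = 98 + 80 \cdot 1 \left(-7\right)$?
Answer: $17816$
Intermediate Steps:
$J = -462$ ($J = 98 + 80 \left(-7\right) = 98 - 560 = -462$)
$J - -18278 = -462 - -18278 = -462 + 18278 = 17816$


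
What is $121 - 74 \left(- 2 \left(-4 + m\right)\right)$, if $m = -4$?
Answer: $-1063$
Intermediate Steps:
$121 - 74 \left(- 2 \left(-4 + m\right)\right) = 121 - 74 \left(- 2 \left(-4 - 4\right)\right) = 121 - 74 \left(\left(-2\right) \left(-8\right)\right) = 121 - 1184 = -1063$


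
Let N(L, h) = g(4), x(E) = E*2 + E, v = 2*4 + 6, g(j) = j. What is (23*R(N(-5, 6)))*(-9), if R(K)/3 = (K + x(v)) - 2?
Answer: -27324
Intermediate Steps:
v = 14 (v = 8 + 6 = 14)
x(E) = 3*E (x(E) = 2*E + E = 3*E)
N(L, h) = 4
R(K) = 120 + 3*K (R(K) = 3*((K + 3*14) - 2) = 3*((K + 42) - 2) = 3*((42 + K) - 2) = 3*(40 + K) = 120 + 3*K)
(23*R(N(-5, 6)))*(-9) = (23*(120 + 3*4))*(-9) = (23*(120 + 12))*(-9) = (23*132)*(-9) = 3036*(-9) = -27324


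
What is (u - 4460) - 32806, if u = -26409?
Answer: -63675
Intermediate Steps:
(u - 4460) - 32806 = (-26409 - 4460) - 32806 = -30869 - 32806 = -63675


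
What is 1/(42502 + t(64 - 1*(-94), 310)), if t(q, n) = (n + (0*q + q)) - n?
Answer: 1/42660 ≈ 2.3441e-5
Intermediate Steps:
t(q, n) = q (t(q, n) = (n + (0 + q)) - n = (n + q) - n = q)
1/(42502 + t(64 - 1*(-94), 310)) = 1/(42502 + (64 - 1*(-94))) = 1/(42502 + (64 + 94)) = 1/(42502 + 158) = 1/42660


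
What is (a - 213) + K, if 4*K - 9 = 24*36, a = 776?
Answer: 3125/4 ≈ 781.25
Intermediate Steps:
K = 873/4 (K = 9/4 + (24*36)/4 = 9/4 + (¼)*864 = 9/4 + 216 = 873/4 ≈ 218.25)
(a - 213) + K = (776 - 213) + 873/4 = 563 + 873/4 = 3125/4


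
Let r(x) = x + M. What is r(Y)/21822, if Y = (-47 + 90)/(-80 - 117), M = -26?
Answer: -5165/4298934 ≈ -0.0012015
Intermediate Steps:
Y = -43/197 (Y = 43/(-197) = 43*(-1/197) = -43/197 ≈ -0.21827)
r(x) = -26 + x (r(x) = x - 26 = -26 + x)
r(Y)/21822 = (-26 - 43/197)/21822 = -5165/197*1/21822 = -5165/4298934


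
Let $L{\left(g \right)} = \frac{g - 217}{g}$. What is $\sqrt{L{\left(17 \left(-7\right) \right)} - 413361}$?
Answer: $\frac{i \sqrt{119460513}}{17} \approx 642.93 i$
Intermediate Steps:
$L{\left(g \right)} = \frac{-217 + g}{g}$
$\sqrt{L{\left(17 \left(-7\right) \right)} - 413361} = \sqrt{\frac{-217 + 17 \left(-7\right)}{17 \left(-7\right)} - 413361} = \sqrt{\frac{-217 - 119}{-119} - 413361} = \sqrt{\left(- \frac{1}{119}\right) \left(-336\right) - 413361} = \sqrt{\frac{48}{17} - 413361} = \sqrt{- \frac{7027089}{17}} = \frac{i \sqrt{119460513}}{17}$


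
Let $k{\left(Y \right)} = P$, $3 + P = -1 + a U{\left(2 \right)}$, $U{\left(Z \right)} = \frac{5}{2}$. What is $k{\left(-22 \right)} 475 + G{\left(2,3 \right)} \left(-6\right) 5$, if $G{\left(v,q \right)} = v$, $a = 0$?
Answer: $-1960$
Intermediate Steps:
$U{\left(Z \right)} = \frac{5}{2}$ ($U{\left(Z \right)} = 5 \cdot \frac{1}{2} = \frac{5}{2}$)
$P = -4$ ($P = -3 + \left(-1 + 0 \cdot \frac{5}{2}\right) = -3 + \left(-1 + 0\right) = -3 - 1 = -4$)
$k{\left(Y \right)} = -4$
$k{\left(-22 \right)} 475 + G{\left(2,3 \right)} \left(-6\right) 5 = \left(-4\right) 475 + 2 \left(-6\right) 5 = -1900 - 60 = -1960$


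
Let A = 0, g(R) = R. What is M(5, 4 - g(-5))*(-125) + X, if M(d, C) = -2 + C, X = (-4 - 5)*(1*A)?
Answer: -875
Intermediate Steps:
X = 0 (X = (-4 - 5)*(1*0) = -9*0 = 0)
M(5, 4 - g(-5))*(-125) + X = (-2 + (4 - 1*(-5)))*(-125) + 0 = (-2 + (4 + 5))*(-125) + 0 = (-2 + 9)*(-125) + 0 = 7*(-125) + 0 = -875 + 0 = -875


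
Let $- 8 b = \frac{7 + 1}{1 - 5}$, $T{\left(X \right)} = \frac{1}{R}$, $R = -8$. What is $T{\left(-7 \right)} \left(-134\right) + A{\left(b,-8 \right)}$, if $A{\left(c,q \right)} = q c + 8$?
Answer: $\frac{91}{4} \approx 22.75$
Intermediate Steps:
$T{\left(X \right)} = - \frac{1}{8}$ ($T{\left(X \right)} = \frac{1}{-8} = - \frac{1}{8}$)
$b = \frac{1}{4}$ ($b = - \frac{\left(7 + 1\right) \frac{1}{1 - 5}}{8} = - \frac{8 \frac{1}{-4}}{8} = - \frac{8 \left(- \frac{1}{4}\right)}{8} = \left(- \frac{1}{8}\right) \left(-2\right) = \frac{1}{4} \approx 0.25$)
$A{\left(c,q \right)} = 8 + c q$ ($A{\left(c,q \right)} = c q + 8 = 8 + c q$)
$T{\left(-7 \right)} \left(-134\right) + A{\left(b,-8 \right)} = \left(- \frac{1}{8}\right) \left(-134\right) + \left(8 + \frac{1}{4} \left(-8\right)\right) = \frac{67}{4} + \left(8 - 2\right) = \frac{67}{4} + 6 = \frac{91}{4}$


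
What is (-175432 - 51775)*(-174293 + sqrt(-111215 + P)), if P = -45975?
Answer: 39600589651 - 227207*I*sqrt(157190) ≈ 3.9601e+10 - 9.0081e+7*I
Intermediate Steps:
(-175432 - 51775)*(-174293 + sqrt(-111215 + P)) = (-175432 - 51775)*(-174293 + sqrt(-111215 - 45975)) = -227207*(-174293 + sqrt(-157190)) = -227207*(-174293 + I*sqrt(157190)) = 39600589651 - 227207*I*sqrt(157190)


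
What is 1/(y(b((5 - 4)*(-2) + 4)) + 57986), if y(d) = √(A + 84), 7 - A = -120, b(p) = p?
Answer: 57986/3362375985 - √211/3362375985 ≈ 1.7241e-5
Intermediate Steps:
A = 127 (A = 7 - 1*(-120) = 7 + 120 = 127)
y(d) = √211 (y(d) = √(127 + 84) = √211)
1/(y(b((5 - 4)*(-2) + 4)) + 57986) = 1/(√211 + 57986) = 1/(57986 + √211)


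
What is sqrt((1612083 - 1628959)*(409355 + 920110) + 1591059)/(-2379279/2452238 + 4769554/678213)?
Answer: 4989419072082*I*sqrt(2492717809)/10082423613425 ≈ 24707.0*I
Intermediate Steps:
sqrt((1612083 - 1628959)*(409355 + 920110) + 1591059)/(-2379279/2452238 + 4769554/678213) = sqrt(-16876*1329465 + 1591059)/(-2379279*1/2452238 + 4769554*(1/678213)) = sqrt(-22436051340 + 1591059)/(-2379279/2452238 + 4769554/678213) = sqrt(-22434460281)/(10082423613425/1663139690694) = (3*I*sqrt(2492717809))*(1663139690694/10082423613425) = 4989419072082*I*sqrt(2492717809)/10082423613425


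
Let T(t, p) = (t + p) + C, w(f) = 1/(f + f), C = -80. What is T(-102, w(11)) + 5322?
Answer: 113081/22 ≈ 5140.0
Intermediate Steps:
w(f) = 1/(2*f)
T(t, p) = -80 + p + t (T(t, p) = (t + p) - 80 = (p + t) - 80 = -80 + p + t)
T(-102, w(11)) + 5322 = (-80 + (½)/11 - 102) + 5322 = (-80 + (½)*(1/11) - 102) + 5322 = (-80 + 1/22 - 102) + 5322 = -4003/22 + 5322 = 113081/22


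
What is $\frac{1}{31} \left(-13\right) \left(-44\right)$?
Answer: $\frac{572}{31} \approx 18.452$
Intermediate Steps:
$\frac{1}{31} \left(-13\right) \left(-44\right) = \left(- \frac{13}{31}\right) \left(-44\right) = \frac{572}{31}$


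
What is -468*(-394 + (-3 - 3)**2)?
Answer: 167544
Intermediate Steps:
-468*(-394 + (-3 - 3)**2) = -468*(-394 + (-6)**2) = -468*(-394 + 36) = -468*(-358) = 167544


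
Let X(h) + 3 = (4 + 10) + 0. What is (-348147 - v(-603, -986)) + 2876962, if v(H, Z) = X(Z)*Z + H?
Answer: 2540264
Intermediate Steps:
X(h) = 11 (X(h) = -3 + ((4 + 10) + 0) = -3 + (14 + 0) = -3 + 14 = 11)
v(H, Z) = H + 11*Z (v(H, Z) = 11*Z + H = H + 11*Z)
(-348147 - v(-603, -986)) + 2876962 = (-348147 - (-603 + 11*(-986))) + 2876962 = (-348147 - (-603 - 10846)) + 2876962 = (-348147 - 1*(-11449)) + 2876962 = (-348147 + 11449) + 2876962 = -336698 + 2876962 = 2540264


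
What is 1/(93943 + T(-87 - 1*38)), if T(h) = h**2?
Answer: 1/109568 ≈ 9.1268e-6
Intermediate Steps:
1/(93943 + T(-87 - 1*38)) = 1/(93943 + (-87 - 1*38)**2) = 1/(93943 + (-87 - 38)**2) = 1/(93943 + (-125)**2) = 1/(93943 + 15625) = 1/109568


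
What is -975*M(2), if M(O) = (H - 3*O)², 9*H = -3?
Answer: -117325/3 ≈ -39108.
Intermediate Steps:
H = -⅓ (H = (⅑)*(-3) = -⅓ ≈ -0.33333)
M(O) = (-⅓ - 3*O)²
-975*M(2) = -325*(1 + 9*2)²/3 = -325*(1 + 18)²/3 = -325*19²/3 = -325*361/3 = -975*361/9 = -117325/3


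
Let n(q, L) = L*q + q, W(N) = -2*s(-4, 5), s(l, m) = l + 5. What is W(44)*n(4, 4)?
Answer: -40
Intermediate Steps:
s(l, m) = 5 + l
W(N) = -2 (W(N) = -2*(5 - 4) = -2*1 = -2)
n(q, L) = q + L*q
W(44)*n(4, 4) = -8*(1 + 4) = -8*5 = -2*20 = -40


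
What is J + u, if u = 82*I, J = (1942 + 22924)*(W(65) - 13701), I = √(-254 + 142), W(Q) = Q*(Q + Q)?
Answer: -130571366 + 328*I*√7 ≈ -1.3057e+8 + 867.81*I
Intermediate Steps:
W(Q) = 2*Q² (W(Q) = Q*(2*Q) = 2*Q²)
I = 4*I*√7 (I = √(-112) = 4*I*√7 ≈ 10.583*I)
J = -130571366 (J = (1942 + 22924)*(2*65² - 13701) = 24866*(2*4225 - 13701) = 24866*(8450 - 13701) = 24866*(-5251) = -130571366)
u = 328*I*√7 (u = 82*(4*I*√7) = 328*I*√7 ≈ 867.81*I)
J + u = -130571366 + 328*I*√7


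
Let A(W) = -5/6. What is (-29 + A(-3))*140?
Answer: -12530/3 ≈ -4176.7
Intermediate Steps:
A(W) = -⅚ (A(W) = -5*⅙ = -⅚)
(-29 + A(-3))*140 = (-29 - ⅚)*140 = -179/6*140 = -12530/3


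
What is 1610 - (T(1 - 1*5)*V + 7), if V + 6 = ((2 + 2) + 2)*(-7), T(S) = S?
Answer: 1411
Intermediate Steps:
V = -48 (V = -6 + ((2 + 2) + 2)*(-7) = -6 + (4 + 2)*(-7) = -6 + 6*(-7) = -6 - 42 = -48)
1610 - (T(1 - 1*5)*V + 7) = 1610 - ((1 - 1*5)*(-48) + 7) = 1610 - ((1 - 5)*(-48) + 7) = 1610 - (-4*(-48) + 7) = 1610 - (192 + 7) = 1610 - 1*199 = 1610 - 199 = 1411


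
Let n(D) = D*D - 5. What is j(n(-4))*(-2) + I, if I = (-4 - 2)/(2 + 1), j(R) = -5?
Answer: 8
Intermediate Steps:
n(D) = -5 + D² (n(D) = D² - 5 = -5 + D²)
I = -2 (I = -6/3 = -6*⅓ = -2)
j(n(-4))*(-2) + I = -5*(-2) - 2 = 10 - 2 = 8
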